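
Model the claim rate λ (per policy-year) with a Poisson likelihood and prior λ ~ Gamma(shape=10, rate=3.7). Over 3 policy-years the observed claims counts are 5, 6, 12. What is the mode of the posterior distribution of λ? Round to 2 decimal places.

Σxᵢ = 5+6+12 = 23, with n = 3.
Posterior ∝ λ^9e^(−3.7λ) · λ^23e^(−3λ) = λ^32e^(−6.7λ), i.e. Gamma(shape=33, rate=6.7).
The mode of a Gamma(a, b) with a ≥ 1 (shape–rate) is (a−1)/b = 32/6.7 ≈ 4.78.

λ̂_MAP = 4.78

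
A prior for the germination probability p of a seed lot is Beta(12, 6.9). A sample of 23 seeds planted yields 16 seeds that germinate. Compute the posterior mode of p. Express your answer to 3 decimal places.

Prior: Beta(12, 6.9).
Data: 16 successes in 23 trials. The binomial likelihood contributes p^16(1−p)^7, so the posterior is Beta(12+16, 6.9+7) = Beta(28, 13.9).
For Beta(a, b) with a, b > 1 the mode is (a−1)/(a+b−2) = 27/39.9 ≈ 0.677.

p̂_MAP = 0.677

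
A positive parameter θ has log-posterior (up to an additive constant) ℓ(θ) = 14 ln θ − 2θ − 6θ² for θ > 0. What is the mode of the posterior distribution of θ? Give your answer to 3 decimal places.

θ̂_MAP = 1.000

ℓ'(θ) = 14/θ − 2 − 12θ. Setting this to zero and multiplying by θ: 12θ² + 2θ − 14 = 0.
θ = (−2 + √(2² + 4·12·14)) / (2·12) = (−2 + √676) / 24 = (−2 + 26)/24 = 1.
ℓ''(θ) = −14/θ² − 12 < 0, confirming a maximum.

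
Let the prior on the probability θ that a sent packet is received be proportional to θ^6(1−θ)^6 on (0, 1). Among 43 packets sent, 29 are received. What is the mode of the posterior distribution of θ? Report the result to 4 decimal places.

θ̂_MAP = 0.6364

The prior density ∝ θ^6(1−θ)^6 is the kernel of Beta(7, 7).
Data: 29 successes in 43 trials. The binomial likelihood contributes θ^29(1−θ)^14, so the posterior is Beta(7+29, 7+14) = Beta(36, 21).
For Beta(a, b) with a, b > 1 the mode is (a−1)/(a+b−2) = 35/55 ≈ 0.6364.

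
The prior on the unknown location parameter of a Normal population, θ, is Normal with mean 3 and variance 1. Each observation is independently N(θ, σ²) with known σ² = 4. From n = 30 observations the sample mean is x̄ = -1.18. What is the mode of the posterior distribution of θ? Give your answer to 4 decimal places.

n = 30, x̄ = -1.18.
For a Normal prior and Normal likelihood with known variance, the posterior is Normal; its mode equals its mean, the precision-weighted average.
Prior precision 1/σ₀² = 1/1 = 1; data precision n/σ² = 30/4 = 7.5.
θ̂ = (1·3 + 7.5·(-1.18)) / (1 + 7.5) = (-5.85)/8.5 = -117/170 ≈ -0.6882.

θ̂_MAP = -0.6882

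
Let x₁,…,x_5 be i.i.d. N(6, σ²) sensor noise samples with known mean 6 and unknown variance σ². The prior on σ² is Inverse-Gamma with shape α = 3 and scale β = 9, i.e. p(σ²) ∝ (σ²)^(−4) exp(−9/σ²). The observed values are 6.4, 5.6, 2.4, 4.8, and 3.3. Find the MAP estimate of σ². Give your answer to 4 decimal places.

Sum of squared deviations about the known mean: SS = (6.4−6)² + (5.6−6)² + (2.4−6)² + (4.8−6)² + (3.3−6)² = 22.01.
The Normal likelihood contributes (σ²)^(−n/2) exp(−SS/(2σ²)), so the posterior is Inverse-Gamma(α + n/2, β + SS/2) = Inverse-Gamma(5.5, 20.005).
The mode of Inverse-Gamma(a, b) is b/(a+1) = 20.005/6.5 ≈ 3.0777.

σ̂²_MAP = 3.0777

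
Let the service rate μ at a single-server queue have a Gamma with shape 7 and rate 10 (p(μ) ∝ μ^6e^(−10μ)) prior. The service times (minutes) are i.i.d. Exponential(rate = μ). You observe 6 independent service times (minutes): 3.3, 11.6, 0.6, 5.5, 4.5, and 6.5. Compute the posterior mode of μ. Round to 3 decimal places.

μ̂_MAP = 0.286

The Exponential(rate=μ) likelihood is ∝ μ^n e^(−μΣtᵢ). Here n = 6 and Σtᵢ = 3.3 + 11.6 + 0.6 + 5.5 + 4.5 + 6.5 = 32.
Posterior ∝ μ^6e^(−10μ) · μ^6e^(−32μ) = μ^12e^(−42μ), i.e. Gamma(13, 42).
Mode = (a−1)/b = 12/42 ≈ 0.286.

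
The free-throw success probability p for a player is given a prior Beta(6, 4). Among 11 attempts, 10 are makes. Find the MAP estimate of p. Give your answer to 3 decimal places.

Prior: Beta(6, 4).
Data: 10 successes in 11 trials. The binomial likelihood contributes p^10(1−p)^1, so the posterior is Beta(6+10, 4+1) = Beta(16, 5).
For Beta(a, b) with a, b > 1 the mode is (a−1)/(a+b−2) = 15/19 ≈ 0.789.

p̂_MAP = 0.789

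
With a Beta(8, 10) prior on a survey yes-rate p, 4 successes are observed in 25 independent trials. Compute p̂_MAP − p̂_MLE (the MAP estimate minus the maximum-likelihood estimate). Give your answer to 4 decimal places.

Posterior is Beta(12, 31); MAP = (12−1)/(43−2) = 11/41 ≈ 0.26829.
MLE ignores the prior: p̂_MLE = k/n = 4/25 ≈ 0.16000.
Difference = 11/41 − 4/25 = 111/1025 ≈ 0.1083.

MAP − MLE = 0.1083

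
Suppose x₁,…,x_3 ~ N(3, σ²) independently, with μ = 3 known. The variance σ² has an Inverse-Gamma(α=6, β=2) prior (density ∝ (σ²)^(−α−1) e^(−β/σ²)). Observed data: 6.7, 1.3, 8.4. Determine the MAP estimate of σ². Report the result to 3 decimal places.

σ̂²_MAP = 2.926

Sum of squared deviations about the known mean: SS = (6.7−3)² + (1.3−3)² + (8.4−3)² = 45.74.
The Normal likelihood contributes (σ²)^(−n/2) exp(−SS/(2σ²)), so the posterior is Inverse-Gamma(α + n/2, β + SS/2) = Inverse-Gamma(7.5, 24.87).
The mode of Inverse-Gamma(a, b) is b/(a+1) = 24.87/8.5 ≈ 2.926.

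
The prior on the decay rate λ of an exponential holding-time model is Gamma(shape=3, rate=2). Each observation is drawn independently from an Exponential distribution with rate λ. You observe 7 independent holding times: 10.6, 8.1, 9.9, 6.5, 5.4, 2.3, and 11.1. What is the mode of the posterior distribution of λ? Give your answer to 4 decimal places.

The Exponential(rate=λ) likelihood is ∝ λ^n e^(−λΣtᵢ). Here n = 7 and Σtᵢ = 10.6 + 8.1 + 9.9 + 6.5 + 5.4 + 2.3 + 11.1 = 53.9.
Posterior ∝ λ^2e^(−2λ) · λ^7e^(−53.9λ) = λ^9e^(−55.9λ), i.e. Gamma(10, 55.9).
Mode = (a−1)/b = 9/55.9 ≈ 0.1610.

λ̂_MAP = 0.1610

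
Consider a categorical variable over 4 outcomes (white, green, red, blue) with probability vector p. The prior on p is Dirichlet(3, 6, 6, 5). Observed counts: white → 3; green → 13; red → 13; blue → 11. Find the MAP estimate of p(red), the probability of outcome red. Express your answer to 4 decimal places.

MAP estimate of p(red) = 0.3214

The posterior is Dirichlet(αᵢ + nᵢ) = Dirichlet(6, 19, 19, 16).
For a Dirichlet(a₁,…,a_K) with all aᵢ > 1, the mode has j-th component (aⱼ − 1)/(Σaᵢ − K).
Here Σaᵢ = 60 and K = 4, so p(red) = (19 − 1)/(60 − 4) = 18/56 ≈ 0.3214.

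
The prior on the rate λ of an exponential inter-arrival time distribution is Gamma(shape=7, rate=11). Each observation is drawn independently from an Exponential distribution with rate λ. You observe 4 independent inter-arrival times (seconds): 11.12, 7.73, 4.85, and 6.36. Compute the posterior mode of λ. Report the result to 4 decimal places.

The Exponential(rate=λ) likelihood is ∝ λ^n e^(−λΣtᵢ). Here n = 4 and Σtᵢ = 11.12 + 7.73 + 4.85 + 6.36 = 30.06.
Posterior ∝ λ^6e^(−11λ) · λ^4e^(−30.06λ) = λ^10e^(−41.06λ), i.e. Gamma(11, 41.06).
Mode = (a−1)/b = 10/41.06 ≈ 0.2435.

λ̂_MAP = 0.2435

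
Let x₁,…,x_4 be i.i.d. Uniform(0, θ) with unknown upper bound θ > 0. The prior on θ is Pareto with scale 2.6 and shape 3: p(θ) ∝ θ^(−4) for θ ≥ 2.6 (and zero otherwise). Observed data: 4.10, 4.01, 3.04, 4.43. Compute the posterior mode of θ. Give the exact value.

θ̂_MAP = 4.43

The Uniform(0, θ) likelihood is θ^(−n) for θ ≥ max(xᵢ), zero otherwise. Here max(xᵢ) = 4.43.
Posterior ∝ θ^(−4) · θ^(−4) = θ^(−8) on θ ≥ max(2.6, 4.43) = 4.43.
This density is strictly decreasing in θ, so the posterior mode lies at the lower boundary of the support.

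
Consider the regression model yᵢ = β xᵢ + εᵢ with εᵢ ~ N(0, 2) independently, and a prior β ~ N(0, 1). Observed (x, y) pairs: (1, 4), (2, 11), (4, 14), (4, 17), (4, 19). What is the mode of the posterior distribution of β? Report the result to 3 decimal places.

β̂_MAP = 4.109

log p(β | y) = −Σ(yᵢ − βxᵢ)²/(2·2) − β²/(2·1) + const.
Setting the derivative to zero: Σxᵢ(yᵢ − βxᵢ)/2 − β/1 = 0, so β = Σxᵢyᵢ / (Σxᵢ² + σ²/τ²).
Σxᵢyᵢ = 1·4 + 2·11 + 4·14 + 4·17 + 4·19 = 226; Σxᵢ² = 53; σ²/τ² = 2.
β̂_MAP = 226 / (53 + 2) = 226/55 ≈ 4.109.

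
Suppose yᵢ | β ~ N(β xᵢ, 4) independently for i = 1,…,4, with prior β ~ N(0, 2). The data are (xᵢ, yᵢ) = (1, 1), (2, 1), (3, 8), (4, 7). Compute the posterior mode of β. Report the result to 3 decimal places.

log p(β | y) = −Σ(yᵢ − βxᵢ)²/(2·4) − β²/(2·2) + const.
Setting the derivative to zero: Σxᵢ(yᵢ − βxᵢ)/4 − β/2 = 0, so β = Σxᵢyᵢ / (Σxᵢ² + σ²/τ²).
Σxᵢyᵢ = 1·1 + 2·1 + 3·8 + 4·7 = 55; Σxᵢ² = 30; σ²/τ² = 2.
β̂_MAP = 55 / (30 + 2) = 55/32 ≈ 1.719.

β̂_MAP = 1.719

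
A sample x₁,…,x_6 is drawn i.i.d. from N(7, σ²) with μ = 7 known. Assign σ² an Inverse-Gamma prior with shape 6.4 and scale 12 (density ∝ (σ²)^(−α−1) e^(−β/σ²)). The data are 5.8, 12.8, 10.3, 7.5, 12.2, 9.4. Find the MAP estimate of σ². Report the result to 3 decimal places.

σ̂²_MAP = 4.953

Sum of squared deviations about the known mean: SS = (5.8−7)² + (12.8−7)² + (10.3−7)² + (7.5−7)² + (12.2−7)² + (9.4−7)² = 79.02.
The Normal likelihood contributes (σ²)^(−n/2) exp(−SS/(2σ²)), so the posterior is Inverse-Gamma(α + n/2, β + SS/2) = Inverse-Gamma(9.4, 51.51).
The mode of Inverse-Gamma(a, b) is b/(a+1) = 51.51/10.4 ≈ 4.953.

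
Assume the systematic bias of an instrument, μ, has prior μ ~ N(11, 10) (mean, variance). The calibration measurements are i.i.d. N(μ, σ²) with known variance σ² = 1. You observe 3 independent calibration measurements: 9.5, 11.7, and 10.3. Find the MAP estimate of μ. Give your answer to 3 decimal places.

n = 3; x̄ = (9.5 + 11.7 + 10.3)/3 = 31.5/3 = 10.5.
For a Normal prior and Normal likelihood with known variance, the posterior is Normal; its mode equals its mean, the precision-weighted average.
Prior precision 1/σ₀² = 1/10 = 0.1; data precision n/σ² = 3/1 = 3.
μ̂ = (0.1·11 + 3·10.5) / (0.1 + 3) = 32.6/3.1 = 326/31 ≈ 10.516.

μ̂_MAP = 10.516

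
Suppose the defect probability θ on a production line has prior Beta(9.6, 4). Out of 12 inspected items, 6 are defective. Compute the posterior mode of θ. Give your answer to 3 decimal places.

Prior: Beta(9.6, 4).
Data: 6 successes in 12 trials. The binomial likelihood contributes θ^6(1−θ)^6, so the posterior is Beta(9.6+6, 4+6) = Beta(15.6, 10).
For Beta(a, b) with a, b > 1 the mode is (a−1)/(a+b−2) = 14.6/23.6 ≈ 0.619.

θ̂_MAP = 0.619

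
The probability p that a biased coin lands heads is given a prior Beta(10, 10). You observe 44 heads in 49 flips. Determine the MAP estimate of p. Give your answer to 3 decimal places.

p̂_MAP = 0.791

Prior: Beta(10, 10).
Data: 44 successes in 49 trials. The binomial likelihood contributes p^44(1−p)^5, so the posterior is Beta(10+44, 10+5) = Beta(54, 15).
For Beta(a, b) with a, b > 1 the mode is (a−1)/(a+b−2) = 53/67 ≈ 0.791.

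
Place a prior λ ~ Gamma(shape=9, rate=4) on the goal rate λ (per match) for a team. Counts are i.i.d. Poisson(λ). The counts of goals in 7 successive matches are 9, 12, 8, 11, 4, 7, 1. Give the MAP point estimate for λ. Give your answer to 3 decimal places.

λ̂_MAP = 5.455

Σxᵢ = 9+12+8+11+4+7+1 = 52, with n = 7.
Posterior ∝ λ^8e^(−4λ) · λ^52e^(−7λ) = λ^60e^(−11λ), i.e. Gamma(shape=61, rate=11).
The mode of a Gamma(a, b) with a ≥ 1 (shape–rate) is (a−1)/b = 60/11 ≈ 5.455.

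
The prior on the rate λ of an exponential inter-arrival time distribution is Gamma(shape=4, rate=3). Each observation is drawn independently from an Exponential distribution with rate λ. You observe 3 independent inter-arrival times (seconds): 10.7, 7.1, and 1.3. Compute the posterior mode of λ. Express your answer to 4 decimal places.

λ̂_MAP = 0.2715

The Exponential(rate=λ) likelihood is ∝ λ^n e^(−λΣtᵢ). Here n = 3 and Σtᵢ = 10.7 + 7.1 + 1.3 = 19.1.
Posterior ∝ λ^3e^(−3λ) · λ^3e^(−19.1λ) = λ^6e^(−22.1λ), i.e. Gamma(7, 22.1).
Mode = (a−1)/b = 6/22.1 ≈ 0.2715.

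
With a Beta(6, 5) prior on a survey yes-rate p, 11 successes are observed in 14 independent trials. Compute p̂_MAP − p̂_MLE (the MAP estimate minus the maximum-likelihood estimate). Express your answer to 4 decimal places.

MAP − MLE = -0.0901

Posterior is Beta(17, 8); MAP = (17−1)/(25−2) = 16/23 ≈ 0.69565.
MLE ignores the prior: p̂_MLE = k/n = 11/14 ≈ 0.78571.
Difference = 16/23 − 11/14 = -29/322 ≈ -0.0901.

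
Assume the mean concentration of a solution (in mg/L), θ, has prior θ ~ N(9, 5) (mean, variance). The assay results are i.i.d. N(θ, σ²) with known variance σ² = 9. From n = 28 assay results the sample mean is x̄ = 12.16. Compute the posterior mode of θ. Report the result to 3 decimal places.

θ̂_MAP = 11.969

n = 28, x̄ = 12.16.
For a Normal prior and Normal likelihood with known variance, the posterior is Normal; its mode equals its mean, the precision-weighted average.
Prior precision 1/σ₀² = 1/5 = 0.2; data precision n/σ² = 28/9.
θ̂ = (0.2·9 + (28/9)·12.16) / (0.2 + 28/9) = (8917/225)/(149/45) = 8917/745 ≈ 11.969.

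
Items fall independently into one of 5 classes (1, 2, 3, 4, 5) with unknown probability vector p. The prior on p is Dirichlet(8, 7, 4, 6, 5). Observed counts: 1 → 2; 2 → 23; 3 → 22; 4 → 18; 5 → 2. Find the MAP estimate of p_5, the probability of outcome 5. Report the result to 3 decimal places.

The posterior is Dirichlet(αᵢ + nᵢ) = Dirichlet(10, 30, 26, 24, 7).
For a Dirichlet(a₁,…,a_K) with all aᵢ > 1, the mode has j-th component (aⱼ − 1)/(Σaᵢ − K).
Here Σaᵢ = 97 and K = 5, so p_5 = (7 − 1)/(97 − 5) = 6/92 ≈ 0.065.

MAP estimate: 0.065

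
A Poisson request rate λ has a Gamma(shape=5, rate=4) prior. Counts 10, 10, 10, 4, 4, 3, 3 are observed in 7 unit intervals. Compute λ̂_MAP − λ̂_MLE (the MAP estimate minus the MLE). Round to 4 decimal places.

MAP − MLE = -1.9221

Σxᵢ = 44. Posterior is Gamma(49, 11); MAP = (49−1)/11 = 48/11 ≈ 4.36364.
MLE = x̄ = 44/7 ≈ 6.28571.
Difference = 48/11 − 44/7 = -148/77 ≈ -1.9221.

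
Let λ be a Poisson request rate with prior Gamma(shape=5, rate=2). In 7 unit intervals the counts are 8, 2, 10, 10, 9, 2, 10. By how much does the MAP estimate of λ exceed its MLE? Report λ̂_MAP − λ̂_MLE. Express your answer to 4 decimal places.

MAP − MLE = -1.1746

Σxᵢ = 51. Posterior is Gamma(56, 9); MAP = (56−1)/9 = 55/9 ≈ 6.11111.
MLE = x̄ = 51/7 ≈ 7.28571.
Difference = 55/9 − 51/7 = -74/63 ≈ -1.1746.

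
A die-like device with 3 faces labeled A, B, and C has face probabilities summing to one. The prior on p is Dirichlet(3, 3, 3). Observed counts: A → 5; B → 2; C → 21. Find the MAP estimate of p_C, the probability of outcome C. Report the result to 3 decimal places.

MAP estimate of p_C = 0.676

The posterior is Dirichlet(αᵢ + nᵢ) = Dirichlet(8, 5, 24).
For a Dirichlet(a₁,…,a_K) with all aᵢ > 1, the mode has j-th component (aⱼ − 1)/(Σaᵢ − K).
Here Σaᵢ = 37 and K = 3, so p_C = (24 − 1)/(37 − 3) = 23/34 ≈ 0.676.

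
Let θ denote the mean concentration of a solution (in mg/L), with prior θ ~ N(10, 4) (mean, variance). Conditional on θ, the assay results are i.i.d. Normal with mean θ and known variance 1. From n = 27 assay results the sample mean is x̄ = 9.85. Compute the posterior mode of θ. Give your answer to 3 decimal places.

n = 27, x̄ = 9.85.
For a Normal prior and Normal likelihood with known variance, the posterior is Normal; its mode equals its mean, the precision-weighted average.
Prior precision 1/σ₀² = 1/4 = 0.25; data precision n/σ² = 27/1 = 27.
θ̂ = (0.25·10 + 27·9.85) / (0.25 + 27) = 268.45/27.25 = 5369/545 ≈ 9.851.

θ̂_MAP = 9.851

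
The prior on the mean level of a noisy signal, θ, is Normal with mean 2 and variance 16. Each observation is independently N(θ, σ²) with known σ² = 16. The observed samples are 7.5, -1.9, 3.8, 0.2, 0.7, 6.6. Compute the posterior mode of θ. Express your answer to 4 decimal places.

n = 6; x̄ = (7.5 + (-1.9) + 3.8 + 0.2 + 0.7 + 6.6)/6 = 16.9/6 = 169/60 ≈ 2.8167.
For a Normal prior and Normal likelihood with known variance, the posterior is Normal; its mode equals its mean, the precision-weighted average.
Prior precision 1/σ₀² = 1/16 = 0.0625; data precision n/σ² = 6/16 = 0.375.
θ̂ = (0.0625·2 + 0.375·(169/60)) / (0.0625 + 0.375) = 1.18125/0.4375 = 2.7000.

θ̂_MAP = 2.7000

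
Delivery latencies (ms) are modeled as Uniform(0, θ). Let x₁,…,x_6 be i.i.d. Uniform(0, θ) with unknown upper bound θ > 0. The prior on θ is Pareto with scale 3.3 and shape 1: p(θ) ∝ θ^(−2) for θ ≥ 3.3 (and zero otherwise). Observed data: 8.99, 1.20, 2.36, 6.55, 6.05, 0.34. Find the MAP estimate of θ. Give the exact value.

The Uniform(0, θ) likelihood is θ^(−n) for θ ≥ max(xᵢ), zero otherwise. Here max(xᵢ) = 8.99.
Posterior ∝ θ^(−2) · θ^(−6) = θ^(−8) on θ ≥ max(3.3, 8.99) = 8.99.
This density is strictly decreasing in θ, so the posterior mode lies at the lower boundary of the support.

θ̂_MAP = 8.99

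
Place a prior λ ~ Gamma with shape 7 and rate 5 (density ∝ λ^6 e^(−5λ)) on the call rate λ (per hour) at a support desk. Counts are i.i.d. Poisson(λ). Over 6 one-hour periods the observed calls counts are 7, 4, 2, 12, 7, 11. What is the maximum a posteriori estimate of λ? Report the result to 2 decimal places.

Σxᵢ = 7+4+2+12+7+11 = 43, with n = 6.
Posterior ∝ λ^6e^(−5λ) · λ^43e^(−6λ) = λ^49e^(−11λ), i.e. Gamma(shape=50, rate=11).
The mode of a Gamma(a, b) with a ≥ 1 (shape–rate) is (a−1)/b = 49/11 ≈ 4.45.

λ̂_MAP = 4.45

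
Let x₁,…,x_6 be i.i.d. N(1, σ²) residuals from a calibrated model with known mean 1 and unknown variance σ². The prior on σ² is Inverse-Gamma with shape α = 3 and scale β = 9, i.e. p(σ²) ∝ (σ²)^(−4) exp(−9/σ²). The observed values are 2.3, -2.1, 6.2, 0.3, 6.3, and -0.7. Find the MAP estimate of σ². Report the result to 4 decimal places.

σ̂²_MAP = 6.2721

Sum of squared deviations about the known mean: SS = (2.3−1)² + (-2.1−1)² + (6.2−1)² + (0.3−1)² + (6.3−1)² + (-0.7−1)² = 69.81.
The Normal likelihood contributes (σ²)^(−n/2) exp(−SS/(2σ²)), so the posterior is Inverse-Gamma(α + n/2, β + SS/2) = Inverse-Gamma(6, 43.905).
The mode of Inverse-Gamma(a, b) is b/(a+1) = 43.905/7 ≈ 6.2721.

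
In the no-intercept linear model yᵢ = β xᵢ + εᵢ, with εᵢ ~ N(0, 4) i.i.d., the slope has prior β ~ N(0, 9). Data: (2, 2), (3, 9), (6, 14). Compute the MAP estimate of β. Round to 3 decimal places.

log p(β | y) = −Σ(yᵢ − βxᵢ)²/(2·4) − β²/(2·9) + const.
Setting the derivative to zero: Σxᵢ(yᵢ − βxᵢ)/4 − β/9 = 0, so β = Σxᵢyᵢ / (Σxᵢ² + σ²/τ²).
Σxᵢyᵢ = 2·2 + 3·9 + 6·14 = 115; Σxᵢ² = 49; σ²/τ² = 4/9.
β̂_MAP = 115 / (49 + 4/9) = 115/(445/9) = 207/89 ≈ 2.326.

β̂_MAP = 2.326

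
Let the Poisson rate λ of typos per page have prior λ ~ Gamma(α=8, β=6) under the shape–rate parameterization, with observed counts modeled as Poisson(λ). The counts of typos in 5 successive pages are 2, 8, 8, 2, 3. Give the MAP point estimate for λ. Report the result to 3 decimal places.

Σxᵢ = 2+8+8+2+3 = 23, with n = 5.
Posterior ∝ λ^7e^(−6λ) · λ^23e^(−5λ) = λ^30e^(−11λ), i.e. Gamma(shape=31, rate=11).
The mode of a Gamma(a, b) with a ≥ 1 (shape–rate) is (a−1)/b = 30/11 ≈ 2.727.

λ̂_MAP = 2.727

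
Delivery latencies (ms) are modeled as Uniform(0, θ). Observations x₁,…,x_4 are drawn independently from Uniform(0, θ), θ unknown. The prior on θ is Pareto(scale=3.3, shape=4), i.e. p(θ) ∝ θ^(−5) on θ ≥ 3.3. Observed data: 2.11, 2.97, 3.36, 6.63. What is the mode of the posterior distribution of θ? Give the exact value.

θ̂_MAP = 6.63

The Uniform(0, θ) likelihood is θ^(−n) for θ ≥ max(xᵢ), zero otherwise. Here max(xᵢ) = 6.63.
Posterior ∝ θ^(−5) · θ^(−4) = θ^(−9) on θ ≥ max(3.3, 6.63) = 6.63.
This density is strictly decreasing in θ, so the posterior mode lies at the lower boundary of the support.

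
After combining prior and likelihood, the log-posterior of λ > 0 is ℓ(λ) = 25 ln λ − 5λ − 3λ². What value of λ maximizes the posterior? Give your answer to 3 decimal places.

ℓ'(λ) = 25/λ − 5 − 6λ. Setting this to zero and multiplying by λ: 6λ² + 5λ − 25 = 0.
λ = (−5 + √(5² + 4·6·25)) / (2·6) = (−5 + √625) / 12 = (−5 + 25)/12 = 5/3.
ℓ''(λ) = −25/λ² − 6 < 0, confirming a maximum.

λ̂_MAP = 1.667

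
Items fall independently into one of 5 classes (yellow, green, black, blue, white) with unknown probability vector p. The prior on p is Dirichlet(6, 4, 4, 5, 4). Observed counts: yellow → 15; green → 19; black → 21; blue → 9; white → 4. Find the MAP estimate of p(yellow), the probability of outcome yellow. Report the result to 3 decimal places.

MAP estimate of p(yellow) = 0.233

The posterior is Dirichlet(αᵢ + nᵢ) = Dirichlet(21, 23, 25, 14, 8).
For a Dirichlet(a₁,…,a_K) with all aᵢ > 1, the mode has j-th component (aⱼ − 1)/(Σaᵢ − K).
Here Σaᵢ = 91 and K = 5, so p(yellow) = (21 − 1)/(91 − 5) = 20/86 ≈ 0.233.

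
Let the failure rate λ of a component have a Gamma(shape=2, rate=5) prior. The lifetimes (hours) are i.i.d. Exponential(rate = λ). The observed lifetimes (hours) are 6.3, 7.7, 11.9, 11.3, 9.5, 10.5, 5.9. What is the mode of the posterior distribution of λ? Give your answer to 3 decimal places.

λ̂_MAP = 0.117

The Exponential(rate=λ) likelihood is ∝ λ^n e^(−λΣtᵢ). Here n = 7 and Σtᵢ = 6.3 + 7.7 + 11.9 + 11.3 + 9.5 + 10.5 + 5.9 = 63.1.
Posterior ∝ λe^(−5λ) · λ^7e^(−63.1λ) = λ^8e^(−68.1λ), i.e. Gamma(9, 68.1).
Mode = (a−1)/b = 8/68.1 ≈ 0.117.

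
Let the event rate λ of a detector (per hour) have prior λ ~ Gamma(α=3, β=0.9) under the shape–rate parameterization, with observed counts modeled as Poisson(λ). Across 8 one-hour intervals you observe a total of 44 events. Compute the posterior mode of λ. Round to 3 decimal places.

Σxᵢ = 44, n = 8.
Posterior ∝ λ^2e^(−0.9λ) · λ^44e^(−8λ) = λ^46e^(−8.9λ), i.e. Gamma(shape=47, rate=8.9).
The mode of a Gamma(a, b) with a ≥ 1 (shape–rate) is (a−1)/b = 46/8.9 ≈ 5.169.

λ̂_MAP = 5.169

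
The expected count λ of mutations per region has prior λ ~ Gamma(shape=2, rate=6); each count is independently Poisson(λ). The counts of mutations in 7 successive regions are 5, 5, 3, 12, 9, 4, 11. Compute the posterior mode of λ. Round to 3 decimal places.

Σxᵢ = 5+5+3+12+9+4+11 = 49, with n = 7.
Posterior ∝ λe^(−6λ) · λ^49e^(−7λ) = λ^50e^(−13λ), i.e. Gamma(shape=51, rate=13).
The mode of a Gamma(a, b) with a ≥ 1 (shape–rate) is (a−1)/b = 50/13 ≈ 3.846.

λ̂_MAP = 3.846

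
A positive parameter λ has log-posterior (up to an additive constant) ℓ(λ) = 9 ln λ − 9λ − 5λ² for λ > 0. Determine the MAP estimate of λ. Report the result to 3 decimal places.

λ̂_MAP = 0.600

ℓ'(λ) = 9/λ − 9 − 10λ. Setting this to zero and multiplying by λ: 10λ² + 9λ − 9 = 0.
λ = (−9 + √(9² + 4·10·9)) / (2·10) = (−9 + √441) / 20 = (−9 + 21)/20 = 3/5.
ℓ''(λ) = −9/λ² − 10 < 0, confirming a maximum.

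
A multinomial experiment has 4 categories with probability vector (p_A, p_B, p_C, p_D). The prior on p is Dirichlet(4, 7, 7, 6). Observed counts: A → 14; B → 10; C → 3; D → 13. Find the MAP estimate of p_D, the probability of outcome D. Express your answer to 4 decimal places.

MAP estimate of p_D = 0.3000

The posterior is Dirichlet(αᵢ + nᵢ) = Dirichlet(18, 17, 10, 19).
For a Dirichlet(a₁,…,a_K) with all aᵢ > 1, the mode has j-th component (aⱼ − 1)/(Σaᵢ − K).
Here Σaᵢ = 64 and K = 4, so p_D = (19 − 1)/(64 − 4) = 18/60 ≈ 0.3000.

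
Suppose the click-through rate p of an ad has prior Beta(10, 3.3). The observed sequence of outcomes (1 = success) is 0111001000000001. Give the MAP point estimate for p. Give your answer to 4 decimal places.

p̂_MAP = 0.5128

Prior: Beta(10, 3.3).
Data: 5 successes in 16 trials (from the sequence). The binomial likelihood contributes p^5(1−p)^11, so the posterior is Beta(10+5, 3.3+11) = Beta(15, 14.3).
For Beta(a, b) with a, b > 1 the mode is (a−1)/(a+b−2) = 14/27.3 ≈ 0.5128.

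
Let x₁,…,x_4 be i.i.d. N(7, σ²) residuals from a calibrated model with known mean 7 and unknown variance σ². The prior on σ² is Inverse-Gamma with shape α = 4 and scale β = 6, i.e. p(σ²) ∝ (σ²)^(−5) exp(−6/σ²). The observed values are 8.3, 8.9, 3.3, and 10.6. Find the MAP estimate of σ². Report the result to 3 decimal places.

Sum of squared deviations about the known mean: SS = (8.3−7)² + (8.9−7)² + (3.3−7)² + (10.6−7)² = 31.95.
The Normal likelihood contributes (σ²)^(−n/2) exp(−SS/(2σ²)), so the posterior is Inverse-Gamma(α + n/2, β + SS/2) = Inverse-Gamma(6, 21.975).
The mode of Inverse-Gamma(a, b) is b/(a+1) = 21.975/7 ≈ 3.139.

σ̂²_MAP = 3.139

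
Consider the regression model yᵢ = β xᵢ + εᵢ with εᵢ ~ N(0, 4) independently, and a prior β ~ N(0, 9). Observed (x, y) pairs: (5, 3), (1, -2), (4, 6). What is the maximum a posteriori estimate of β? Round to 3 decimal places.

β̂_MAP = 0.872

log p(β | y) = −Σ(yᵢ − βxᵢ)²/(2·4) − β²/(2·9) + const.
Setting the derivative to zero: Σxᵢ(yᵢ − βxᵢ)/4 − β/9 = 0, so β = Σxᵢyᵢ / (Σxᵢ² + σ²/τ²).
Σxᵢyᵢ = 5·3 + 1·(-2) + 4·6 = 37; Σxᵢ² = 42; σ²/τ² = 4/9.
β̂_MAP = 37 / (42 + 4/9) = 37/(382/9) = 333/382 ≈ 0.872.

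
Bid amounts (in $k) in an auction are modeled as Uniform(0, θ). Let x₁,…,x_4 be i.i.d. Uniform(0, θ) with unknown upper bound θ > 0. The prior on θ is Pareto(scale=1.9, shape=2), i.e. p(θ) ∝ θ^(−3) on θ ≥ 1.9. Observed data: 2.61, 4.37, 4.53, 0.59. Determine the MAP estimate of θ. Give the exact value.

The Uniform(0, θ) likelihood is θ^(−n) for θ ≥ max(xᵢ), zero otherwise. Here max(xᵢ) = 4.53.
Posterior ∝ θ^(−3) · θ^(−4) = θ^(−7) on θ ≥ max(1.9, 4.53) = 4.53.
This density is strictly decreasing in θ, so the posterior mode lies at the lower boundary of the support.

θ̂_MAP = 4.53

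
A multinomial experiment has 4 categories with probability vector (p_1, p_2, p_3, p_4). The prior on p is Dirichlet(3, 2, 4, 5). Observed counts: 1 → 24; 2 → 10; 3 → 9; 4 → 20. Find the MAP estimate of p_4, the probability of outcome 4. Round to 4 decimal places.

MAP estimate: 0.3288

The posterior is Dirichlet(αᵢ + nᵢ) = Dirichlet(27, 12, 13, 25).
For a Dirichlet(a₁,…,a_K) with all aᵢ > 1, the mode has j-th component (aⱼ − 1)/(Σaᵢ − K).
Here Σaᵢ = 77 and K = 4, so p_4 = (25 − 1)/(77 − 4) = 24/73 ≈ 0.3288.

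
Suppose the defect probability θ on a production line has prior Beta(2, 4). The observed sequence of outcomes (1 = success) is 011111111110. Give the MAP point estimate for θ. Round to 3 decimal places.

Prior: Beta(2, 4).
Data: 10 successes in 12 trials (from the sequence). The binomial likelihood contributes θ^10(1−θ)^2, so the posterior is Beta(2+10, 4+2) = Beta(12, 6).
For Beta(a, b) with a, b > 1 the mode is (a−1)/(a+b−2) = 11/16 ≈ 0.688.

θ̂_MAP = 0.688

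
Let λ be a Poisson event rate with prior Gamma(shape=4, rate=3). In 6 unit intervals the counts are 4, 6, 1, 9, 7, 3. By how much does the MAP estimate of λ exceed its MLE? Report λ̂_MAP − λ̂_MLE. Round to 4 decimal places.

Σxᵢ = 30. Posterior is Gamma(34, 9); MAP = (34−1)/9 = 33/9 ≈ 3.66667.
MLE = x̄ = 30/6 ≈ 5.00000.
Difference = 33/9 − 30/6 = -4/3 ≈ -1.3333.

MAP − MLE = -1.3333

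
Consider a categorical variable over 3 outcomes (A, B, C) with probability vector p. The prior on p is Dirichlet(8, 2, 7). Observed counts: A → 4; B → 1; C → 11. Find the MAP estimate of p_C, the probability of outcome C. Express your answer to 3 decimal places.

MAP estimate of p_C = 0.567

The posterior is Dirichlet(αᵢ + nᵢ) = Dirichlet(12, 3, 18).
For a Dirichlet(a₁,…,a_K) with all aᵢ > 1, the mode has j-th component (aⱼ − 1)/(Σaᵢ − K).
Here Σaᵢ = 33 and K = 3, so p_C = (18 − 1)/(33 − 3) = 17/30 ≈ 0.567.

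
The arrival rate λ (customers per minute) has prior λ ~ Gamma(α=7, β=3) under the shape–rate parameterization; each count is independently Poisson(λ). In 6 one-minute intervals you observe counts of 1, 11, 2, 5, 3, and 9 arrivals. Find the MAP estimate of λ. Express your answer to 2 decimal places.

Σxᵢ = 1+11+2+5+3+9 = 31, with n = 6.
Posterior ∝ λ^6e^(−3λ) · λ^31e^(−6λ) = λ^37e^(−9λ), i.e. Gamma(shape=38, rate=9).
The mode of a Gamma(a, b) with a ≥ 1 (shape–rate) is (a−1)/b = 37/9 ≈ 4.11.

λ̂_MAP = 4.11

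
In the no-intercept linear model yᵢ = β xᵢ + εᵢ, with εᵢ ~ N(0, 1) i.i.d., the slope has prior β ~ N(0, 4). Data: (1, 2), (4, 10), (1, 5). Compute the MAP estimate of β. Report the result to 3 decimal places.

β̂_MAP = 2.575

log p(β | y) = −Σ(yᵢ − βxᵢ)²/(2·1) − β²/(2·4) + const.
Setting the derivative to zero: Σxᵢ(yᵢ − βxᵢ)/1 − β/4 = 0, so β = Σxᵢyᵢ / (Σxᵢ² + σ²/τ²).
Σxᵢyᵢ = 1·2 + 4·10 + 1·5 = 47; Σxᵢ² = 18; σ²/τ² = 0.25.
β̂_MAP = 47 / (18 + 0.25) = 47/18.25 ≈ 2.575.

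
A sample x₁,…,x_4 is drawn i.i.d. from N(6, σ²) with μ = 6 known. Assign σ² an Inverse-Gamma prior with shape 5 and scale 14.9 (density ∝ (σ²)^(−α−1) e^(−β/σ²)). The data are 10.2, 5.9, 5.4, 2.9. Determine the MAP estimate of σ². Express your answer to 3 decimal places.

σ̂²_MAP = 3.589

Sum of squared deviations about the known mean: SS = (10.2−6)² + (5.9−6)² + (5.4−6)² + (2.9−6)² = 27.62.
The Normal likelihood contributes (σ²)^(−n/2) exp(−SS/(2σ²)), so the posterior is Inverse-Gamma(α + n/2, β + SS/2) = Inverse-Gamma(7, 28.71).
The mode of Inverse-Gamma(a, b) is b/(a+1) = 28.71/8 ≈ 3.589.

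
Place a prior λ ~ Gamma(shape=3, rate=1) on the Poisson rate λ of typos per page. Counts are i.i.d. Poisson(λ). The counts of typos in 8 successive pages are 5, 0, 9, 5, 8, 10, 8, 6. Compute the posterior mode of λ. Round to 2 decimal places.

Σxᵢ = 5+0+9+5+8+10+8+6 = 51, with n = 8.
Posterior ∝ λ^2e^(−1λ) · λ^51e^(−8λ) = λ^53e^(−9λ), i.e. Gamma(shape=54, rate=9).
The mode of a Gamma(a, b) with a ≥ 1 (shape–rate) is (a−1)/b = 53/9 ≈ 5.89.

λ̂_MAP = 5.89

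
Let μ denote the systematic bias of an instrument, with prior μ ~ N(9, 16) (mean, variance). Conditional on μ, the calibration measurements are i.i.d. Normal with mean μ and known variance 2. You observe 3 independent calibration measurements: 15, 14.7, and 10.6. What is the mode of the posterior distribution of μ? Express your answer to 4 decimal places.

n = 3; x̄ = (15 + 14.7 + 10.6)/3 = 40.3/3 = 403/30 ≈ 13.4333.
For a Normal prior and Normal likelihood with known variance, the posterior is Normal; its mode equals its mean, the precision-weighted average.
Prior precision 1/σ₀² = 1/16 = 0.0625; data precision n/σ² = 3/2 = 1.5.
μ̂ = (0.0625·9 + 1.5·(403/30)) / (0.0625 + 1.5) = 20.7125/1.5625 = 13.2560.

μ̂_MAP = 13.2560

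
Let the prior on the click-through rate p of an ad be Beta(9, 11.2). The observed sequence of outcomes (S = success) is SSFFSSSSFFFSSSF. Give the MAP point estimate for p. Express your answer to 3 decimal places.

p̂_MAP = 0.512

Prior: Beta(9, 11.2).
Data: 9 successes in 15 trials (from the sequence). The binomial likelihood contributes p^9(1−p)^6, so the posterior is Beta(9+9, 11.2+6) = Beta(18, 17.2).
For Beta(a, b) with a, b > 1 the mode is (a−1)/(a+b−2) = 17/33.2 ≈ 0.512.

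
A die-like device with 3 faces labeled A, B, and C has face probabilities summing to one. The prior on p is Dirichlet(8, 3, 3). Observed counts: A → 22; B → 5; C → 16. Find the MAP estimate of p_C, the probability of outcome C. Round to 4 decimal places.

The posterior is Dirichlet(αᵢ + nᵢ) = Dirichlet(30, 8, 19).
For a Dirichlet(a₁,…,a_K) with all aᵢ > 1, the mode has j-th component (aⱼ − 1)/(Σaᵢ − K).
Here Σaᵢ = 57 and K = 3, so p_C = (19 − 1)/(57 − 3) = 18/54 ≈ 0.3333.

MAP estimate of p_C = 0.3333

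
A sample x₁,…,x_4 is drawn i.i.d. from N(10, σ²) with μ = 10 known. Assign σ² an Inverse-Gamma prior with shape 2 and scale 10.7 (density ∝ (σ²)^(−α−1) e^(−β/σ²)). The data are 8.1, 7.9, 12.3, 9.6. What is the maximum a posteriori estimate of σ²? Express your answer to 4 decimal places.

Sum of squared deviations about the known mean: SS = (8.1−10)² + (7.9−10)² + (12.3−10)² + (9.6−10)² = 13.47.
The Normal likelihood contributes (σ²)^(−n/2) exp(−SS/(2σ²)), so the posterior is Inverse-Gamma(α + n/2, β + SS/2) = Inverse-Gamma(4, 17.435).
The mode of Inverse-Gamma(a, b) is b/(a+1) = 17.435/5 ≈ 3.4870.

σ̂²_MAP = 3.4870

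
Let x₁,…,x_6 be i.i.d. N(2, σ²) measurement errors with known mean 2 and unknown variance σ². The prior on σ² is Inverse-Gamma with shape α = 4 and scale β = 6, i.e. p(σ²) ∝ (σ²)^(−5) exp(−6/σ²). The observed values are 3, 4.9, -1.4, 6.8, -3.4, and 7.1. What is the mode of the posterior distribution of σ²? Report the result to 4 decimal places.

Sum of squared deviations about the known mean: SS = (3−2)² + (4.9−2)² + (-1.4−2)² + (6.8−2)² + (-3.4−2)² + (7.1−2)² = 99.18.
The Normal likelihood contributes (σ²)^(−n/2) exp(−SS/(2σ²)), so the posterior is Inverse-Gamma(α + n/2, β + SS/2) = Inverse-Gamma(7, 55.59).
The mode of Inverse-Gamma(a, b) is b/(a+1) = 55.59/8 ≈ 6.9488.

σ̂²_MAP = 6.9488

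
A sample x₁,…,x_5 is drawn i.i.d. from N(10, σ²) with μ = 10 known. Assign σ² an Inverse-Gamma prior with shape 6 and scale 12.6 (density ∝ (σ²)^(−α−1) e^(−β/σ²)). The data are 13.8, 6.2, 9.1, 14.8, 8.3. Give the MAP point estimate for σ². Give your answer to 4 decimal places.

σ̂²_MAP = 4.2537

Sum of squared deviations about the known mean: SS = (13.8−10)² + (6.2−10)² + (9.1−10)² + (14.8−10)² + (8.3−10)² = 55.62.
The Normal likelihood contributes (σ²)^(−n/2) exp(−SS/(2σ²)), so the posterior is Inverse-Gamma(α + n/2, β + SS/2) = Inverse-Gamma(8.5, 40.41).
The mode of Inverse-Gamma(a, b) is b/(a+1) = 40.41/9.5 ≈ 4.2537.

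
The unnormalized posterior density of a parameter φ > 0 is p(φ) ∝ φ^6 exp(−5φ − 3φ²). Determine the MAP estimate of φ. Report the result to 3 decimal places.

ℓ'(φ) = 6/φ − 5 − 6φ. Setting this to zero and multiplying by φ: 6φ² + 5φ − 6 = 0.
φ = (−5 + √(5² + 4·6·6)) / (2·6) = (−5 + √169) / 12 = (−5 + 13)/12 = 2/3.
ℓ''(φ) = −6/φ² − 6 < 0, confirming a maximum.

φ̂_MAP = 0.667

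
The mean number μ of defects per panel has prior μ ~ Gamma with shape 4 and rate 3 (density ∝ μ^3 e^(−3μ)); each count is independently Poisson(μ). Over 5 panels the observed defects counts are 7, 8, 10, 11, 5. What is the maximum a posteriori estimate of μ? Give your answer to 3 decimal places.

Σxᵢ = 7+8+10+11+5 = 41, with n = 5.
Posterior ∝ μ^3e^(−3μ) · μ^41e^(−5μ) = μ^44e^(−8μ), i.e. Gamma(shape=45, rate=8).
The mode of a Gamma(a, b) with a ≥ 1 (shape–rate) is (a−1)/b = 44/8 ≈ 5.500.

μ̂_MAP = 5.500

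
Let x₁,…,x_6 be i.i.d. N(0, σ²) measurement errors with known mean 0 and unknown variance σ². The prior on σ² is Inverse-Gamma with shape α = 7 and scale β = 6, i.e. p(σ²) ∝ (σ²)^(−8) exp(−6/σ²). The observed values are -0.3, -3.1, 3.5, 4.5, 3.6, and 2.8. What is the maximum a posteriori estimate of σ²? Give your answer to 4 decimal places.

Sum of squared deviations about the known mean: SS = (-0.3−0)² + (-3.1−0)² + (3.5−0)² + (4.5−0)² + (3.6−0)² + (2.8−0)² = 63.
The Normal likelihood contributes (σ²)^(−n/2) exp(−SS/(2σ²)), so the posterior is Inverse-Gamma(α + n/2, β + SS/2) = Inverse-Gamma(10, 37.5).
The mode of Inverse-Gamma(a, b) is b/(a+1) = 37.5/11 ≈ 3.4091.

σ̂²_MAP = 3.4091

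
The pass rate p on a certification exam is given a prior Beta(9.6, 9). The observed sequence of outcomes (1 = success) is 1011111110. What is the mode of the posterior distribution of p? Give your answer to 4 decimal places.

Prior: Beta(9.6, 9).
Data: 8 successes in 10 trials (from the sequence). The binomial likelihood contributes p^8(1−p)^2, so the posterior is Beta(9.6+8, 9+2) = Beta(17.6, 11).
For Beta(a, b) with a, b > 1 the mode is (a−1)/(a+b−2) = 16.6/26.6 ≈ 0.6241.

p̂_MAP = 0.6241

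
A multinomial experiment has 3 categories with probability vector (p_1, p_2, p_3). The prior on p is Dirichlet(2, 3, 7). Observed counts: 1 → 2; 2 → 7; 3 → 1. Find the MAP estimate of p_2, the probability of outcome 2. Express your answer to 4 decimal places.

The posterior is Dirichlet(αᵢ + nᵢ) = Dirichlet(4, 10, 8).
For a Dirichlet(a₁,…,a_K) with all aᵢ > 1, the mode has j-th component (aⱼ − 1)/(Σaᵢ − K).
Here Σaᵢ = 22 and K = 3, so p_2 = (10 − 1)/(22 − 3) = 9/19 ≈ 0.4737.

MAP estimate: 0.4737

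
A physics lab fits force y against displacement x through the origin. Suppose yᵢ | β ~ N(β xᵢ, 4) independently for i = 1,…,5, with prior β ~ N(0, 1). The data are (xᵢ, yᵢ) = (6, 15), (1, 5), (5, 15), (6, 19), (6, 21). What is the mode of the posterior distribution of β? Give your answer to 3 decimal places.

β̂_MAP = 2.971

log p(β | y) = −Σ(yᵢ − βxᵢ)²/(2·4) − β²/(2·1) + const.
Setting the derivative to zero: Σxᵢ(yᵢ − βxᵢ)/4 − β/1 = 0, so β = Σxᵢyᵢ / (Σxᵢ² + σ²/τ²).
Σxᵢyᵢ = 6·15 + 1·5 + 5·15 + 6·19 + 6·21 = 410; Σxᵢ² = 134; σ²/τ² = 4.
β̂_MAP = 410 / (134 + 4) = 410/138 ≈ 2.971.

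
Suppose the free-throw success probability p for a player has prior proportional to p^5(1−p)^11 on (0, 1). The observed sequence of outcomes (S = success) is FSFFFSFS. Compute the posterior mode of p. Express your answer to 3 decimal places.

p̂_MAP = 0.333

The prior density ∝ p^5(1−p)^11 is the kernel of Beta(6, 12).
Data: 3 successes in 8 trials (from the sequence). The binomial likelihood contributes p^3(1−p)^5, so the posterior is Beta(6+3, 12+5) = Beta(9, 17).
For Beta(a, b) with a, b > 1 the mode is (a−1)/(a+b−2) = 8/24 ≈ 0.333.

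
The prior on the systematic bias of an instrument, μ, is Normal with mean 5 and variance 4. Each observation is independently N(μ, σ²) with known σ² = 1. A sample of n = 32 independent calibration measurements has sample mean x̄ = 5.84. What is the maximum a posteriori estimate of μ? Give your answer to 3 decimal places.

μ̂_MAP = 5.833

n = 32, x̄ = 5.84.
For a Normal prior and Normal likelihood with known variance, the posterior is Normal; its mode equals its mean, the precision-weighted average.
Prior precision 1/σ₀² = 1/4 = 0.25; data precision n/σ² = 32/1 = 32.
μ̂ = (0.25·5 + 32·5.84) / (0.25 + 32) = 188.13/32.25 = 6271/1075 ≈ 5.833.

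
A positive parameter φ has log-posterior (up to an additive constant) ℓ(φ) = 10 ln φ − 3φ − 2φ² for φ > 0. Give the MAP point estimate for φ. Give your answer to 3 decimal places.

ℓ'(φ) = 10/φ − 3 − 4φ. Setting this to zero and multiplying by φ: 4φ² + 3φ − 10 = 0.
φ = (−3 + √(3² + 4·4·10)) / (2·4) = (−3 + √169) / 8 = (−3 + 13)/8 = 5/4.
ℓ''(φ) = −10/φ² − 4 < 0, confirming a maximum.

φ̂_MAP = 1.250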